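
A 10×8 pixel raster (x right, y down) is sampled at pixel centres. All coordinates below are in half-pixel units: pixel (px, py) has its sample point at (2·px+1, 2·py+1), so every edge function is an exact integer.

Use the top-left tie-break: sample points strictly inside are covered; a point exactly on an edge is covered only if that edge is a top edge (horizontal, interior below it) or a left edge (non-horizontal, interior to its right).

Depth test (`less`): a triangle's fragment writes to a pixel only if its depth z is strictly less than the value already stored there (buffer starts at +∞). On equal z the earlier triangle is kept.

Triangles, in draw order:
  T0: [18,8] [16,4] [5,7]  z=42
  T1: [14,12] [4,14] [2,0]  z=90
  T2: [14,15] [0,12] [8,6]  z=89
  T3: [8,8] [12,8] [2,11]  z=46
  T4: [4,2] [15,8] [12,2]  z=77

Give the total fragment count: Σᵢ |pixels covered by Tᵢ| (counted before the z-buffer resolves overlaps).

T0:
  2·area = 50  (B↔C swapped to make it positive)
  edge (18, 8)→(5, 7): d=(-13,-1) top-left  bias=+0
  edge (5, 7)→(16, 4): d=(11,-3) top-left  bias=+0
  edge (16, 4)→(18, 8): d=(2,4) right/bottom  bias=-1
    (6,2)@(13, 5): e=[34,2,14] → █
    (7,2)@(15, 5): e=[36,8,6] → █
    (8,2)@(17, 5): e=[38,14,-2] → ·
    (2,3)@(5, 7): e=[0,0,50] → █  [on edge]
    (3,3)@(7, 7): e=[2,6,42] → █
    (4,3)@(9, 7): e=[4,12,34] → █
    (5,3)@(11, 7): e=[6,18,26] → █
    (8,3)@(17, 7): e=[12,36,2] → █
    (9,3)@(19, 7): e=[14,42,-6] → ·
    (2,4)@(5, 9): e=[-26,22,54] → ·
    (3,4)@(7, 9): e=[-24,28,46] → ·
    (4,4)@(9, 9): e=[-22,34,38] → ·
  covered (9 px):
    · · · · · · · · · ·
    · · · · · · · · · ·
    · · · · · · █ █ · ·
    · · █ █ █ █ █ █ █ ·
    · · · · · · · · · ·
    · · · · · · · · · ·
    · · · · · · · · · ·
    · · · · · · · · · ·
T1:
  2·area = 144
  edge (14, 12)→(4, 14): d=(-10,2) right/bottom  bias=-1
  edge (4, 14)→(2, 0): d=(-2,-14) top-left  bias=+0
  edge (2, 0)→(14, 12): d=(12,12) right/bottom  bias=-1
    (1,0)@(3, 1): e=[132,12,0] → ·  [on edge]
    (1,1)@(3, 3): e=[112,8,24] → █
    (2,1)@(5, 3): e=[108,36,0] → ·  [on edge]
    (1,2)@(3, 5): e=[92,4,48] → █
    (2,2)@(5, 5): e=[88,32,24] → █
    (3,2)@(7, 5): e=[84,60,0] → ·  [on edge]
    (1,3)@(3, 7): e=[72,0,72] → █  [on edge]
    (3,3)@(7, 7): e=[64,56,24] → █
    (4,3)@(9, 7): e=[60,84,0] → ·  [on edge]
    (1,4)@(3, 9): e=[52,-4,96] → ·
    (2,4)@(5, 9): e=[48,24,72] → █
    (4,4)@(9, 9): e=[40,80,24] → █
    (5,4)@(11, 9): e=[36,108,0] → ·  [on edge]
    (6,5)@(13, 11): e=[12,132,0] → ·  [on edge]
    (9,5)@(19, 11): e=[0,216,-72] → ·  [on edge]
    (4,6)@(9, 13): e=[0,72,72] → ·  [on edge]
    (7,6)@(15, 13): e=[-12,156,0] → ·  [on edge]
    (8,7)@(17, 15): e=[-36,180,0] → ·  [on edge]
  covered (15 px):
    · · · · · · · · · ·
    · █ · · · · · · · ·
    · █ █ · · · · · · ·
    · █ █ █ · · · · · ·
    · · █ █ █ · · · · ·
    · · █ █ █ █ · · · ·
    · · █ █ · · · · · ·
    · · · · · · · · · ·
T2:
  2·area = 108
  edge (14, 15)→(0, 12): d=(-14,-3) top-left  bias=+0
  edge (0, 12)→(8, 6): d=(8,-6) top-left  bias=+0
  edge (8, 6)→(14, 15): d=(6,9) right/bottom  bias=-1
    (3,3)@(7, 7): e=[91,2,15] → █
    (4,3)@(9, 7): e=[97,14,-3] → ·
    (2,4)@(5, 9): e=[57,6,45] → █
    (4,4)@(9, 9): e=[69,30,9] → █
    (5,4)@(11, 9): e=[75,42,-9] → ·
    (1,5)@(3, 11): e=[23,10,75] → █
    (5,5)@(11, 11): e=[47,58,3] → █
    (6,5)@(13, 11): e=[53,70,-15] → ·
    (1,6)@(3, 13): e=[-5,26,87] → ·
    (2,6)@(5, 13): e=[1,38,69] → █
    (6,6)@(13, 13): e=[25,86,-3] → ·
    (2,7)@(5, 15): e=[-27,54,81] → ·
  covered (13 px):
    · · · · · · · · · ·
    · · · · · · · · · ·
    · · · · · · · · · ·
    · · · █ · · · · · ·
    · · █ █ █ · · · · ·
    · █ █ █ █ █ · · · ·
    · · █ █ █ █ · · · ·
    · · · · · · · · · ·
T3:
  2·area = 12
  edge (8, 8)→(12, 8): d=(4,0) top-left  bias=+0
  edge (12, 8)→(2, 11): d=(-10,3) right/bottom  bias=-1
  edge (2, 11)→(8, 8): d=(6,-3) top-left  bias=+0
    (3,4)@(7, 9): e=[4,5,3] → █
    (4,4)@(9, 9): e=[4,-1,9] → ·
    (3,5)@(7, 11): e=[12,-15,15] → ·
  covered (1 px):
    · · · · · · · · · ·
    · · · · · · · · · ·
    · · · · · · · · · ·
    · · · · · · · · · ·
    · · · █ · · · · · ·
    · · · · · · · · · ·
    · · · · · · · · · ·
    · · · · · · · · · ·
T4:
  2·area = 48  (B↔C swapped to make it positive)
  edge (4, 2)→(12, 2): d=(8,0) top-left  bias=+0
  edge (12, 2)→(15, 8): d=(3,6) right/bottom  bias=-1
  edge (15, 8)→(4, 2): d=(-11,-6) top-left  bias=+0
    (3,1)@(7, 3): e=[8,33,7] → █
    (4,1)@(9, 3): e=[8,21,19] → █
    (5,1)@(11, 3): e=[8,9,31] → █
    (6,1)@(13, 3): e=[8,-3,43] → ·
    (3,2)@(7, 5): e=[24,39,-15] → ·
    (4,2)@(9, 5): e=[24,27,-3] → ·
    (5,2)@(11, 5): e=[24,15,9] → █
    (6,2)@(13, 5): e=[24,3,21] → █
    (7,2)@(15, 5): e=[24,-9,33] → ·
    (5,3)@(11, 7): e=[40,21,-13] → ·
    (6,3)@(13, 7): e=[40,9,-1] → ·
  covered (5 px):
    · · · · · · · · · ·
    · · · █ █ █ · · · ·
    · · · · · █ █ · · ·
    · · · · · · · · · ·
    · · · · · · · · · ·
    · · · · · · · · · ·
    · · · · · · · · · ·
    · · · · · · · · · ·

Final: 43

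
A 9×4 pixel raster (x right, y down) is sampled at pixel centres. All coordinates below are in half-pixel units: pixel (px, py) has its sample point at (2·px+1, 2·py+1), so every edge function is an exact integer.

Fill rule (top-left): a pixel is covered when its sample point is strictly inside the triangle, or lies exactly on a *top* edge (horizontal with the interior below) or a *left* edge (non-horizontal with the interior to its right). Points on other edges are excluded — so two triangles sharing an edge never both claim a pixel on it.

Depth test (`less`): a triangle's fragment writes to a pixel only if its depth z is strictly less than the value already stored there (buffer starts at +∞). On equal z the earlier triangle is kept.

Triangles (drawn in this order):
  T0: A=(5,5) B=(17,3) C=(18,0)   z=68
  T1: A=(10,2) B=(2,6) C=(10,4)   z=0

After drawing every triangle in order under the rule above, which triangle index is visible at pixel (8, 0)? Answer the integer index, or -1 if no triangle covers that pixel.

T0:
  2·area = 34  (B↔C swapped to make it positive)
  edge (5, 5)→(18, 0): d=(13,-5) top-left  bias=+0
  edge (18, 0)→(17, 3): d=(-1,3) right/bottom  bias=-1
  edge (17, 3)→(5, 5): d=(-12,2) right/bottom  bias=-1
    (8,0)@(17, 1): e=[8,2,24] → #
    (5,1)@(11, 3): e=[4,18,12] → #
    (6,1)@(13, 3): e=[14,12,8] → #
    (7,1)@(15, 3): e=[24,6,4] → #
    (8,1)@(17, 3): e=[34,0,0] → ·  [on edge]
    (2,2)@(5, 5): e=[0,34,0] → ·  [on edge]
    (5,2)@(11, 5): e=[30,16,-12] → ·
    (6,2)@(13, 5): e=[40,10,-16] → ·
    (7,2)@(15, 5): e=[50,4,-20] → ·
  covered (4 px):
    · · · · · · · · #
    · · · · · # # # ·
    · · · · · · · · ·
    · · · · · · · · ·
T1:
  2·area = 16  (B↔C swapped to make it positive)
  edge (10, 2)→(10, 4): d=(0,2) right/bottom  bias=-1
  edge (10, 4)→(2, 6): d=(-8,2) right/bottom  bias=-1
  edge (2, 6)→(10, 2): d=(8,-4) top-left  bias=+0
    (4,1)@(9, 3): e=[2,10,4] → #
    (5,1)@(11, 3): e=[-2,6,12] → ·
    (2,2)@(5, 5): e=[10,2,4] → #
    (3,2)@(7, 5): e=[6,-2,12] → ·
    (4,2)@(9, 5): e=[2,-6,20] → ·
    (2,3)@(5, 7): e=[10,-14,20] → ·
  covered (2 px):
    · · · · · · · · ·
    · · · · # · · · ·
    · · # · · · · · ·
    · · · · · · · · ·

Z-buffer (winner per pixel, '.' = empty):
  . . . . . . . . 0
  . . . . 1 0 0 0 .
  . . 1 . . . . . .
  . . . . . . . . .

Result: 0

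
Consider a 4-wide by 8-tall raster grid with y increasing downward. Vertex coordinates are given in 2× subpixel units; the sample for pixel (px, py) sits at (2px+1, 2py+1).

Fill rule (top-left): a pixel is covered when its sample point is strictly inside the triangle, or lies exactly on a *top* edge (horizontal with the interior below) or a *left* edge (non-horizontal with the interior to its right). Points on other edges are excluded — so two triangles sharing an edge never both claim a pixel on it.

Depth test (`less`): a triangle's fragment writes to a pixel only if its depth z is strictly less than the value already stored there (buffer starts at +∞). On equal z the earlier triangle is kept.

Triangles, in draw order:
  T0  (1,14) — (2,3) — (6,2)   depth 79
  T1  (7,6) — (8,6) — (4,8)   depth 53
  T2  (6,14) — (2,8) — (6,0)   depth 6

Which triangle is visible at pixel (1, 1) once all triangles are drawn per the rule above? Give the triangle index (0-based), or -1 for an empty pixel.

T0:
  2·area = 43
  edge (1, 14)→(2, 3): d=(1,-11) top-left  bias=+0
  edge (2, 3)→(6, 2): d=(4,-1) top-left  bias=+0
  edge (6, 2)→(1, 14): d=(-5,12) right/bottom  bias=-1
    (1,1)@(3, 3): e=[11,1,31] → X
    (2,1)@(5, 3): e=[33,3,7] → X
    (3,1)@(7, 3): e=[55,5,-17] → .
    (1,2)@(3, 5): e=[13,9,21] → X
    (2,2)@(5, 5): e=[35,11,-3] → .
    (1,3)@(3, 7): e=[15,17,11] → X
    (2,3)@(5, 7): e=[37,19,-13] → .
    (1,4)@(3, 9): e=[17,25,1] → X
    (2,4)@(5, 9): e=[39,27,-23] → .
    (1,5)@(3, 11): e=[19,33,-9] → .
  covered (5 px):
    . . . .
    . X X .
    . X . .
    . X . .
    . X . .
    . . . .
    . . . .
    . . . .
T1:
  2·area = 2
  edge (7, 6)→(8, 6): d=(1,0) top-left  bias=+0
  edge (8, 6)→(4, 8): d=(-4,2) right/bottom  bias=-1
  edge (4, 8)→(7, 6): d=(3,-2) top-left  bias=+0
  covered (0 px):
    . . . .
    . . . .
    . . . .
    . . . .
    . . . .
    . . . .
    . . . .
    . . . .
T2:
  2·area = 56
  edge (6, 14)→(2, 8): d=(-4,-6) top-left  bias=+0
  edge (2, 8)→(6, 0): d=(4,-8) top-left  bias=+0
  edge (6, 0)→(6, 14): d=(0,14) right/bottom  bias=-1
    (2,1)@(5, 3): e=[38,4,14] → X
    (3,1)@(7, 3): e=[50,20,-14] → .
    (2,2)@(5, 5): e=[30,12,14] → X
    (3,2)@(7, 5): e=[42,28,-14] → .
    (1,3)@(3, 7): e=[10,4,42] → X
    (3,3)@(7, 7): e=[34,36,-14] → .
    (1,4)@(3, 9): e=[2,12,42] → X
    (3,4)@(7, 9): e=[26,44,-14] → .
    (1,5)@(3, 11): e=[-6,20,42] → .
    (2,5)@(5, 11): e=[6,36,14] → X
    (3,5)@(7, 11): e=[18,52,-14] → .
    (2,6)@(5, 13): e=[-2,44,14] → .
  covered (7 px):
    . . . .
    . . X .
    . . X .
    . X X .
    . X X .
    . . X .
    . . . .
    . . . .

Z-buffer (winner per pixel, '.' = empty):
  . . . .
  . 0 2 .
  . 0 2 .
  . 2 2 .
  . 2 2 .
  . . 2 .
  . . . .
  . . . .

Final: 0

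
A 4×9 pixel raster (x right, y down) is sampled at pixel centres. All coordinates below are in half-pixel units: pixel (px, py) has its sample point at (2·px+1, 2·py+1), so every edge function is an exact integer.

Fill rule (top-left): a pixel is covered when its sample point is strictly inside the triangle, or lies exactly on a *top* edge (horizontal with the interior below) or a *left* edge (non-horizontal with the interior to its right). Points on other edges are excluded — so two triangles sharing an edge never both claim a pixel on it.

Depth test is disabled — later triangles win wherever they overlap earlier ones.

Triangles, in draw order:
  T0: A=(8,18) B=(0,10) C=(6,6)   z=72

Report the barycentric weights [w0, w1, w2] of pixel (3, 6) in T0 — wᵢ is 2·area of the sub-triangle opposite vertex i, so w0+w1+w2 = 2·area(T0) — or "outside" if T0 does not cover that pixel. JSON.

T0:
  2·area = 80
  edge (8, 18)→(0, 10): d=(-8,-8) top-left  bias=+0
  edge (0, 10)→(6, 6): d=(6,-4) top-left  bias=+0
  edge (6, 6)→(8, 18): d=(2,12) right/bottom  bias=-1
    (2,3)@(5, 7): e=[64,2,14] → X
    (3,3)@(7, 7): e=[80,10,-10] → .
    (1,4)@(3, 9): e=[32,6,42] → X
    (3,4)@(7, 9): e=[64,22,-6] → .
    (0,5)@(1, 11): e=[0,10,70] → X  [on edge]
    (3,5)@(7, 11): e=[48,34,-2] → .
    (0,6)@(1, 13): e=[-16,22,74] → .
    (1,6)@(3, 13): e=[0,30,50] → X  [on edge]
    (3,6)@(7, 13): e=[32,46,2] → X
    (1,7)@(3, 15): e=[-16,42,54] → .
    (2,7)@(5, 15): e=[0,50,30] → X  [on edge]
    (2,8)@(5, 17): e=[-16,62,34] → .
    (3,8)@(7, 17): e=[0,70,10] → X  [on edge]
  covered (12 px):
    . . . .
    . . . .
    . . . .
    . . X .
    . X X .
    X X X .
    . X X X
    . . X X
    . . . X

Answer: [46,2,32]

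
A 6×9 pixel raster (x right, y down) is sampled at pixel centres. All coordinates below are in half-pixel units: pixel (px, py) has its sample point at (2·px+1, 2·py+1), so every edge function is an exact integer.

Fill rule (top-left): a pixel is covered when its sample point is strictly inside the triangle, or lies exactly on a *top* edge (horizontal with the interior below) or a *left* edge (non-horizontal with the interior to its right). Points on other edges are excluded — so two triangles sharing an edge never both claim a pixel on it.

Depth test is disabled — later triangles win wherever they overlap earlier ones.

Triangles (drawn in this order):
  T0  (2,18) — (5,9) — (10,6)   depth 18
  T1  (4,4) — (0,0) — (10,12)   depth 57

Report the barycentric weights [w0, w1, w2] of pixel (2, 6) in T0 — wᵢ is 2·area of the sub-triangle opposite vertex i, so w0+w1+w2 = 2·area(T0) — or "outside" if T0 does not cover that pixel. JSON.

T0:
  2·area = 36
  edge (2, 18)→(5, 9): d=(3,-9) top-left  bias=+0
  edge (5, 9)→(10, 6): d=(5,-3) top-left  bias=+0
  edge (10, 6)→(2, 18): d=(-8,12) right/bottom  bias=-1
    (3,1)@(7, 3): e=[0,-24,60] → .  [on edge]
    (4,3)@(9, 7): e=[30,2,4] → X
    (5,3)@(11, 7): e=[48,8,-20] → .
    (2,4)@(5, 9): e=[0,0,36] → X  [on edge]
    (3,4)@(7, 9): e=[18,6,12] → X
    (4,4)@(9, 9): e=[36,12,-12] → .
    (2,5)@(5, 11): e=[6,10,20] → X
    (3,5)@(7, 11): e=[24,16,-4] → .
    (2,6)@(5, 13): e=[12,20,4] → X
    (3,6)@(7, 13): e=[30,26,-20] → .
    (1,7)@(3, 15): e=[0,24,12] → X  [on edge]
    (2,7)@(5, 15): e=[18,30,-12] → .
  covered (6 px):
    . . . . . .
    . . . . . .
    . . . . . .
    . . . . X .
    . . X X . .
    . . X . . .
    . . X . . .
    . X . . . .
    . . . . . .
T1:
  2·area = 8  (B↔C swapped to make it positive)
  edge (4, 4)→(10, 12): d=(6,8) right/bottom  bias=-1
  edge (10, 12)→(0, 0): d=(-10,-12) top-left  bias=+0
  edge (0, 0)→(4, 4): d=(4,4) right/bottom  bias=-1
    (0,0)@(1, 1): e=[6,2,0] → .  [on edge]
    (1,1)@(3, 3): e=[2,6,0] → .  [on edge]
    (2,2)@(5, 5): e=[-2,10,0] → .  [on edge]
    (3,3)@(7, 7): e=[-6,14,0] → .  [on edge]
    (4,4)@(9, 9): e=[-10,18,0] → .  [on edge]
    (5,5)@(11, 11): e=[-14,22,0] → .  [on edge]
  covered (0 px):
    . . . . . .
    . . . . . .
    . . . . . .
    . . . . . .
    . . . . . .
    . . . . . .
    . . . . . .
    . . . . . .
    . . . . . .

Answer: [20,4,12]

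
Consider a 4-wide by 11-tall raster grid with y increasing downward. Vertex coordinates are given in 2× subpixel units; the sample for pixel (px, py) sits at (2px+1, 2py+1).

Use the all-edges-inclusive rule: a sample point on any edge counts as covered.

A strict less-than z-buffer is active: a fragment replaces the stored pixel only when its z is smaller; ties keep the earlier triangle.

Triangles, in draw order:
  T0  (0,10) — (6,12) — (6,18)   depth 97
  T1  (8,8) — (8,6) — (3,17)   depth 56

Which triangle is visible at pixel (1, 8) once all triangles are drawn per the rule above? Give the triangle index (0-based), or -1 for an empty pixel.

T0:
  2·area = 36
  edge (0, 10)→(6, 12): d=(6,2) inclusive
  edge (6, 12)→(6, 18): d=(0,6) inclusive
  edge (6, 18)→(0, 10): d=(-6,-8) inclusive
    (0,5)@(1, 11): e=[4,30,2] → X
    (1,5)@(3, 11): e=[0,18,18] → X  [on edge]
    (2,5)@(5, 11): e=[-4,6,34] → .
    (0,6)@(1, 13): e=[16,30,-10] → .
    (1,6)@(3, 13): e=[12,18,6] → X
    (2,6)@(5, 13): e=[8,6,22] → X
    (3,6)@(7, 13): e=[4,-6,38] → .
    (1,7)@(3, 15): e=[24,18,-6] → .
    (2,7)@(5, 15): e=[20,6,10] → X
    (3,7)@(7, 15): e=[16,-6,26] → .
    (2,8)@(5, 17): e=[32,6,-2] → .
  covered (5 px):
    . . . .
    . . . .
    . . . .
    . . . .
    . . . .
    X X . .
    . X X .
    . . X .
    . . . .
    . . . .
    . . . .
T1:
  2·area = 10  (B↔C swapped to make it positive)
  edge (8, 8)→(3, 17): d=(-5,9) inclusive
  edge (3, 17)→(8, 6): d=(5,-11) inclusive
  edge (8, 6)→(8, 8): d=(0,2) inclusive
    (3,4)@(7, 9): e=[4,4,2] → X
    (3,5)@(7, 11): e=[-6,14,2] → .
    (2,6)@(5, 13): e=[2,2,6] → X
    (3,6)@(7, 13): e=[-16,24,2] → .
    (2,7)@(5, 15): e=[-8,12,6] → .
    (1,8)@(3, 17): e=[0,0,10] → X  [on edge]
    (2,8)@(5, 17): e=[-18,22,6] → .
    (1,9)@(3, 19): e=[-10,10,10] → .
  covered (3 px):
    . . . .
    . . . .
    . . . .
    . . . .
    . . . X
    . . . .
    . . X .
    . . . .
    . X . .
    . . . .
    . . . .

Z-buffer (winner per pixel, '.' = empty):
  . . . .
  . . . .
  . . . .
  . . . .
  . . . 1
  0 0 . .
  . 0 1 .
  . . 0 .
  . 1 . .
  . . . .
  . . . .

Final: 1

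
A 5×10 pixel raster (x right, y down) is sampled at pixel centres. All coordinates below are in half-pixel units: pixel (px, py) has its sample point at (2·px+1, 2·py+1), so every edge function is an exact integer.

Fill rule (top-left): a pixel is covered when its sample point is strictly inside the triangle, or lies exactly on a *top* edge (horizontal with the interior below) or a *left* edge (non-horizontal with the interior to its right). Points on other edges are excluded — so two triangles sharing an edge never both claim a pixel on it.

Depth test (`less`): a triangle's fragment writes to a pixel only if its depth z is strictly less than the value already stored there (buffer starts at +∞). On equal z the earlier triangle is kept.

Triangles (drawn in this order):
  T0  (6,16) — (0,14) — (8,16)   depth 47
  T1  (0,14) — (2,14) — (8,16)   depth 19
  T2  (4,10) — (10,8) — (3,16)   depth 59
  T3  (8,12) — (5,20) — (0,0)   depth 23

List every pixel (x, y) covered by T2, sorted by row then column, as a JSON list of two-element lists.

T0:
  2·area = 4
  edge (6, 16)→(0, 14): d=(-6,-2) top-left  bias=+0
  edge (0, 14)→(8, 16): d=(8,2) right/bottom  bias=-1
  edge (8, 16)→(6, 16): d=(-2,0) right/bottom  bias=-1
    (1,7)@(3, 15): e=[0,2,2] → #  [on edge]
    (2,7)@(5, 15): e=[4,-2,2] → ·
    (1,8)@(3, 17): e=[-12,18,-2] → ·
    (4,8)@(9, 17): e=[0,6,-2] → ·  [on edge]
  covered (1 px):
    · · · · ·
    · · · · ·
    · · · · ·
    · · · · ·
    · · · · ·
    · · · · ·
    · · · · ·
    · # · · ·
    · · · · ·
    · · · · ·
T1:
  2·area = 4
  edge (0, 14)→(2, 14): d=(2,0) top-left  bias=+0
  edge (2, 14)→(8, 16): d=(6,2) right/bottom  bias=-1
  edge (8, 16)→(0, 14): d=(-8,-2) top-left  bias=+0
    (2,7)@(5, 15): e=[2,0,2] → ·  [on edge]
  covered (0 px):
    · · · · ·
    · · · · ·
    · · · · ·
    · · · · ·
    · · · · ·
    · · · · ·
    · · · · ·
    · · · · ·
    · · · · ·
    · · · · ·
T2:
  2·area = 34
  edge (4, 10)→(10, 8): d=(6,-2) top-left  bias=+0
  edge (10, 8)→(3, 16): d=(-7,8) right/bottom  bias=-1
  edge (3, 16)→(4, 10): d=(1,-6) top-left  bias=+0
    (3,4)@(7, 9): e=[0,17,17] → #  [on edge]
    (4,4)@(9, 9): e=[4,1,29] → #
    (0,5)@(1, 11): e=[0,51,-17] → ·  [on edge]
    (2,5)@(5, 11): e=[8,19,7] → #
    (4,5)@(9, 11): e=[16,-13,31] → ·
    (2,6)@(5, 13): e=[20,5,9] → #
    (3,6)@(7, 13): e=[24,-11,21] → ·
    (2,7)@(5, 15): e=[32,-9,11] → ·
  covered (5 px):
    · · · · ·
    · · · · ·
    · · · · ·
    · · · · ·
    · · · # #
    · · # # ·
    · · # · ·
    · · · · ·
    · · · · ·
    · · · · ·
T3:
  2·area = 100
  edge (8, 12)→(5, 20): d=(-3,8) right/bottom  bias=-1
  edge (5, 20)→(0, 0): d=(-5,-20) top-left  bias=+0
  edge (0, 0)→(8, 12): d=(8,12) right/bottom  bias=-1
    (0,1)@(1, 3): e=[83,5,12] → #
    (1,1)@(3, 3): e=[67,45,-12] → ·
    (0,2)@(1, 5): e=[77,-5,28] → ·
    (1,2)@(3, 5): e=[61,35,4] → #
    (2,2)@(5, 5): e=[45,75,-20] → ·
    (1,3)@(3, 7): e=[55,25,20] → #
    (2,3)@(5, 7): e=[39,65,-4] → ·
    (1,4)@(3, 9): e=[49,15,36] → #
    (2,4)@(5, 9): e=[33,55,12] → #
    (3,4)@(7, 9): e=[17,95,-12] → ·
    (1,5)@(3, 11): e=[43,5,52] → #
    (3,5)@(7, 11): e=[11,85,4] → #
  covered (13 px):
    · · · · ·
    # · · · ·
    · # · · ·
    · # · · ·
    · # # · ·
    · # # # ·
    · · # # ·
    · · # · ·
    · · # · ·
    · · # · ·

Final: [[3,4],[4,4],[2,5],[3,5],[2,6]]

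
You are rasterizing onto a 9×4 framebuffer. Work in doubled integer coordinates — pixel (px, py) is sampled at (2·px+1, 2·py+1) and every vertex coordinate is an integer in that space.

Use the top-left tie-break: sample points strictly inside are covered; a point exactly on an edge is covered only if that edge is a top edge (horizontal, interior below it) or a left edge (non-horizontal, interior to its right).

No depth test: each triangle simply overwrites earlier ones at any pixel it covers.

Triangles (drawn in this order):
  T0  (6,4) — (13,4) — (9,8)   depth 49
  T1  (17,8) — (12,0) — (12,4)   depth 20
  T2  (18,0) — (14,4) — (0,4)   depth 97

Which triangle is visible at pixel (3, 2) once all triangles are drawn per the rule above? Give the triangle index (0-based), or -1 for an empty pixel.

T0:
  2·area = 28
  edge (6, 4)→(13, 4): d=(7,0) top-left  bias=+0
  edge (13, 4)→(9, 8): d=(-4,4) right/bottom  bias=-1
  edge (9, 8)→(6, 4): d=(-3,-4) top-left  bias=+0
    (3,2)@(7, 5): e=[7,20,1] → █
    (4,2)@(9, 5): e=[7,12,9] → █
    (5,2)@(11, 5): e=[7,4,17] → █
    (6,2)@(13, 5): e=[7,-4,25] → ·
    (3,3)@(7, 7): e=[21,12,-5] → ·
    (4,3)@(9, 7): e=[21,4,3] → █
    (5,3)@(11, 7): e=[21,-4,11] → ·
  covered (4 px):
    · · · · · · · · ·
    · · · · · · · · ·
    · · · █ █ █ · · ·
    · · · · █ · · · ·
T1:
  2·area = 20  (B↔C swapped to make it positive)
  edge (17, 8)→(12, 4): d=(-5,-4) top-left  bias=+0
  edge (12, 4)→(12, 0): d=(0,-4) top-left  bias=+0
  edge (12, 0)→(17, 8): d=(5,8) right/bottom  bias=-1
    (6,1)@(13, 3): e=[9,4,7] → █
    (7,1)@(15, 3): e=[17,12,-9] → ·
    (6,2)@(13, 5): e=[-1,4,17] → ·
    (7,2)@(15, 5): e=[7,12,1] → █
    (8,2)@(17, 5): e=[15,20,-15] → ·
    (7,3)@(15, 7): e=[-3,12,11] → ·
  covered (2 px):
    · · · · · · · · ·
    · · · · · · █ · ·
    · · · · · · · █ ·
    · · · · · · · · ·
T2:
  2·area = 56
  edge (18, 0)→(14, 4): d=(-4,4) right/bottom  bias=-1
  edge (14, 4)→(0, 4): d=(-14,0) right/bottom  bias=-1
  edge (0, 4)→(18, 0): d=(18,-4) top-left  bias=+0
    (7,0)@(15, 1): e=[8,42,6] → █
    (8,0)@(17, 1): e=[0,42,14] → ·  [on edge]
    (2,1)@(5, 3): e=[40,14,2] → █
    (3,1)@(7, 3): e=[32,14,10] → █
    (4,1)@(9, 3): e=[24,14,18] → █
    (5,1)@(11, 3): e=[16,14,26] → █
    (6,1)@(13, 3): e=[8,14,34] → █
    (7,1)@(15, 3): e=[0,14,42] → ·  [on edge]
    (2,2)@(5, 5): e=[32,-14,38] → ·
    (3,2)@(7, 5): e=[24,-14,46] → ·
    (4,2)@(9, 5): e=[16,-14,54] → ·
    (5,2)@(11, 5): e=[8,-14,62] → ·
    (6,2)@(13, 5): e=[0,-14,70] → ·  [on edge]
    (5,3)@(11, 7): e=[0,-42,98] → ·  [on edge]
  covered (6 px):
    · · · · · · · █ ·
    · · █ █ █ █ █ · ·
    · · · · · · · · ·
    · · · · · · · · ·

Z-buffer (winner per pixel, '.' = empty):
  . . . . . . . 2 .
  . . 2 2 2 2 2 . .
  . . . 0 0 0 . 1 .
  . . . . 0 . . . .

Answer: 0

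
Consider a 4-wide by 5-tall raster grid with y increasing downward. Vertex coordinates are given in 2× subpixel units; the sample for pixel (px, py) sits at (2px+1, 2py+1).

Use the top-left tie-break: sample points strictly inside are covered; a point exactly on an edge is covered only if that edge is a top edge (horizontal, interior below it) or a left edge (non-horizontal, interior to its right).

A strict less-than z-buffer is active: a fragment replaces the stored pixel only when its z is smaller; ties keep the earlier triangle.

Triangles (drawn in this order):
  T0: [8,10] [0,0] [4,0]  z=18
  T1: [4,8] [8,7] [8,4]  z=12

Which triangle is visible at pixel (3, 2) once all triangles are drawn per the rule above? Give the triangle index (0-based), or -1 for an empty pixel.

T0:
  2·area = 40
  edge (8, 10)→(0, 0): d=(-8,-10) top-left  bias=+0
  edge (0, 0)→(4, 0): d=(4,0) top-left  bias=+0
  edge (4, 0)→(8, 10): d=(4,10) right/bottom  bias=-1
    (0,0)@(1, 1): e=[2,4,34] → X
    (1,0)@(3, 1): e=[22,4,14] → X
    (2,0)@(5, 1): e=[42,4,-6] → .
    (0,1)@(1, 3): e=[-14,12,42] → .
    (1,1)@(3, 3): e=[6,12,22] → X
    (2,1)@(5, 3): e=[26,12,2] → X
    (3,1)@(7, 3): e=[46,12,-18] → .
    (1,2)@(3, 5): e=[-10,20,30] → .
    (2,2)@(5, 5): e=[10,20,10] → X
    (3,2)@(7, 5): e=[30,20,-10] → .
    (2,3)@(5, 7): e=[-6,28,18] → .
  covered (5 px):
    X X . .
    . X X .
    . . X .
    . . . .
    . . . .
T1:
  2·area = 12  (B↔C swapped to make it positive)
  edge (4, 8)→(8, 4): d=(4,-4) top-left  bias=+0
  edge (8, 4)→(8, 7): d=(0,3) right/bottom  bias=-1
  edge (8, 7)→(4, 8): d=(-4,1) right/bottom  bias=-1
    (3,2)@(7, 5): e=[0,3,9] → X  [on edge]
    (2,3)@(5, 7): e=[0,9,3] → X  [on edge]
    (1,4)@(3, 9): e=[0,15,-3] → .  [on edge]
    (2,4)@(5, 9): e=[8,9,-5] → .
    (3,4)@(7, 9): e=[16,3,-7] → .
  covered (3 px):
    . . . .
    . . . .
    . . . X
    . . X X
    . . . .

Z-buffer (winner per pixel, '.' = empty):
  0 0 . .
  . 0 0 .
  . . 0 1
  . . 1 1
  . . . .

Result: 1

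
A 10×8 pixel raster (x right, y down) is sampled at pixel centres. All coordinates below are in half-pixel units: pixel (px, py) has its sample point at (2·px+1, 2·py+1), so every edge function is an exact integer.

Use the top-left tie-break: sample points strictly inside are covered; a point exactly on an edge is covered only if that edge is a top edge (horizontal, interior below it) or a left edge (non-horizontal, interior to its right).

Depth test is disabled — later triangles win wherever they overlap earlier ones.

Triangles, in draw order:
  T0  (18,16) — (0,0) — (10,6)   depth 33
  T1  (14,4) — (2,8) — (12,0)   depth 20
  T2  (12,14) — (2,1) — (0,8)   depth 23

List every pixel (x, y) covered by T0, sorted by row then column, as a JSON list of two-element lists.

T0:
  2·area = 52
  edge (18, 16)→(0, 0): d=(-18,-16) top-left  bias=+0
  edge (0, 0)→(10, 6): d=(10,6) right/bottom  bias=-1
  edge (10, 6)→(18, 16): d=(8,10) right/bottom  bias=-1
    (2,1)@(5, 3): e=[26,0,26] → ·  [on edge]
    (3,2)@(7, 5): e=[22,8,22] → █
    (4,2)@(9, 5): e=[54,-4,2] → ·
    (3,3)@(7, 7): e=[-14,28,38] → ·
    (4,3)@(9, 7): e=[18,16,18] → █
    (5,3)@(11, 7): e=[50,4,-2] → ·
    (4,4)@(9, 9): e=[-18,36,34] → ·
    (5,4)@(11, 9): e=[14,24,14] → █
    (6,4)@(13, 9): e=[46,12,-6] → ·
    (7,4)@(15, 9): e=[78,0,-26] → ·  [on edge]
    (5,5)@(11, 11): e=[-22,44,30] → ·
    (6,5)@(13, 11): e=[10,32,10] → █
  covered (6 px):
    · · · · · · · · · ·
    · · · · · · · · · ·
    · · · █ · · · · · ·
    · · · · █ · · · · ·
    · · · · · █ · · · ·
    · · · · · · █ · · ·
    · · · · · · · █ · ·
    · · · · · · · · █ ·
T1:
  2·area = 56
  edge (14, 4)→(2, 8): d=(-12,4) right/bottom  bias=-1
  edge (2, 8)→(12, 0): d=(10,-8) top-left  bias=+0
  edge (12, 0)→(14, 4): d=(2,4) right/bottom  bias=-1
    (5,0)@(11, 1): e=[48,2,6] → █
    (6,0)@(13, 1): e=[40,18,-2] → ·
    (4,1)@(9, 3): e=[32,6,18] → █
    (6,1)@(13, 3): e=[16,38,2] → █
    (7,1)@(15, 3): e=[8,54,-6] → ·
    (8,1)@(17, 3): e=[0,70,-14] → ·  [on edge]
    (3,2)@(7, 5): e=[16,10,30] → █
    (5,2)@(11, 5): e=[0,42,14] → ·  [on edge]
    (6,2)@(13, 5): e=[-8,58,6] → ·
    (2,3)@(5, 7): e=[0,14,42] → ·  [on edge]
    (3,3)@(7, 7): e=[-8,30,34] → ·
    (4,3)@(9, 7): e=[-16,46,26] → ·
  covered (6 px):
    · · · · · █ · · · ·
    · · · · █ █ █ · · ·
    · · · █ █ · · · · ·
    · · · · · · · · · ·
    · · · · · · · · · ·
    · · · · · · · · · ·
    · · · · · · · · · ·
    · · · · · · · · · ·
T2:
  2·area = 96  (B↔C swapped to make it positive)
  edge (12, 14)→(0, 8): d=(-12,-6) top-left  bias=+0
  edge (0, 8)→(2, 1): d=(2,-7) top-left  bias=+0
  edge (2, 1)→(12, 14): d=(10,13) right/bottom  bias=-1
    (1,1)@(3, 3): e=[78,11,7] → █
    (2,1)@(5, 3): e=[90,25,-19] → ·
    (0,2)@(1, 5): e=[42,1,53] → █
    (2,2)@(5, 5): e=[66,29,1] → █
    (3,2)@(7, 5): e=[78,43,-25] → ·
    (0,3)@(1, 7): e=[18,5,73] → █
    (3,3)@(7, 7): e=[54,47,-5] → ·
    (0,4)@(1, 9): e=[-6,9,93] → ·
    (1,4)@(3, 9): e=[6,23,67] → █
    (3,4)@(7, 9): e=[30,51,15] → █
    (4,4)@(9, 9): e=[42,65,-11] → ·
    (1,5)@(3, 11): e=[-18,27,87] → ·
  covered (13 px):
    · · · · · · · · · ·
    · █ · · · · · · · ·
    █ █ █ · · · · · · ·
    █ █ █ · · · · · · ·
    · █ █ █ · · · · · ·
    · · · █ █ · · · · ·
    · · · · · █ · · · ·
    · · · · · · · · · ·

Answer: [[3,2],[4,3],[5,4],[6,5],[7,6],[8,7]]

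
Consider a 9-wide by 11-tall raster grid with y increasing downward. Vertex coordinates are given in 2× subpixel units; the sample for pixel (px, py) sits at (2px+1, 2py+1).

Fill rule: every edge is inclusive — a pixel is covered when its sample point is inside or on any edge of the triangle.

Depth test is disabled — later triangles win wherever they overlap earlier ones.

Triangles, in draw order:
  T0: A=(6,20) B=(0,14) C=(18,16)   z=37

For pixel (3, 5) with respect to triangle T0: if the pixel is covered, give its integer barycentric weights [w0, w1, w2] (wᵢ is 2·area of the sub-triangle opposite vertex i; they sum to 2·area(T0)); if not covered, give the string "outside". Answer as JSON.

T0:
  2·area = 96
  edge (6, 20)→(0, 14): d=(-6,-6) inclusive
  edge (0, 14)→(18, 16): d=(18,2) inclusive
  edge (18, 16)→(6, 20): d=(-12,4) inclusive
    (0,7)@(1, 15): e=[0,16,80] → █  [on edge]
    (1,7)@(3, 15): e=[12,12,72] → █
    (2,7)@(5, 15): e=[24,8,64] → █
    (3,7)@(7, 15): e=[36,4,56] → █
    (4,7)@(9, 15): e=[48,0,48] → █  [on edge]
    (5,7)@(11, 15): e=[60,-4,40] → ·
    (0,8)@(1, 17): e=[-12,52,56] → ·
    (1,8)@(3, 17): e=[0,48,48] → █  [on edge]
    (5,8)@(11, 17): e=[48,32,16] → █
    (6,8)@(13, 17): e=[60,28,8] → █
    (7,8)@(15, 17): e=[72,24,0] → █  [on edge]
    (8,8)@(17, 17): e=[84,20,-8] → ·
    (2,9)@(5, 19): e=[0,80,16] → █  [on edge]
    (4,9)@(9, 19): e=[24,72,0] → █  [on edge]
    (1,10)@(3, 21): e=[-24,120,0] → ·  [on edge]
    (3,10)@(7, 21): e=[0,112,-16] → ·  [on edge]
  covered (15 px):
    · · · · · · · · ·
    · · · · · · · · ·
    · · · · · · · · ·
    · · · · · · · · ·
    · · · · · · · · ·
    · · · · · · · · ·
    · · · · · · · · ·
    █ █ █ █ █ · · · ·
    · █ █ █ █ █ █ █ ·
    · · █ █ █ · · · ·
    · · · · · · · · ·

Final: "outside"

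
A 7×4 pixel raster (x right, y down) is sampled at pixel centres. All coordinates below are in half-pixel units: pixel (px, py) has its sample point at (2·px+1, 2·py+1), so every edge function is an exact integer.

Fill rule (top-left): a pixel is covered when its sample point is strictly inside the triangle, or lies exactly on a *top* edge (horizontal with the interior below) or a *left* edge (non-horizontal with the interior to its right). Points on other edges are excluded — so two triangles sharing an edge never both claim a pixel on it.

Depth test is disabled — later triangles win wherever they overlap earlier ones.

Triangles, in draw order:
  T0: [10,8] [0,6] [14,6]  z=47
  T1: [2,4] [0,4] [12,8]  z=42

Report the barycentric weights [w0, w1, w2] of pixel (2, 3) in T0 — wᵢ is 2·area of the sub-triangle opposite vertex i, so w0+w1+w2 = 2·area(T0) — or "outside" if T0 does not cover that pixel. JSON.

T0:
  2·area = 28
  edge (10, 8)→(0, 6): d=(-10,-2) top-left  bias=+0
  edge (0, 6)→(14, 6): d=(14,0) top-left  bias=+0
  edge (14, 6)→(10, 8): d=(-4,2) right/bottom  bias=-1
    (2,3)@(5, 7): e=[0,14,14] → X  [on edge]
    (3,3)@(7, 7): e=[4,14,10] → X
    (4,3)@(9, 7): e=[8,14,6] → X
    (5,3)@(11, 7): e=[12,14,2] → X
    (6,3)@(13, 7): e=[16,14,-2] → .
  covered (4 px):
    . . . . . . .
    . . . . . . .
    . . . . . . .
    . . X X X X .
T1:
  2·area = 8  (B↔C swapped to make it positive)
  edge (2, 4)→(12, 8): d=(10,4) right/bottom  bias=-1
  edge (12, 8)→(0, 4): d=(-12,-4) top-left  bias=+0
  edge (0, 4)→(2, 4): d=(2,0) top-left  bias=+0
    (1,2)@(3, 5): e=[6,0,2] → X  [on edge]
    (2,2)@(5, 5): e=[-2,8,2] → .
    (1,3)@(3, 7): e=[26,-24,6] → .
    (4,3)@(9, 7): e=[2,0,6] → X  [on edge]
    (5,3)@(11, 7): e=[-6,8,6] → .
  covered (2 px):
    . . . . . . .
    . . . . . . .
    . X . . . . .
    . . . . X . .

Answer: [14,14,0]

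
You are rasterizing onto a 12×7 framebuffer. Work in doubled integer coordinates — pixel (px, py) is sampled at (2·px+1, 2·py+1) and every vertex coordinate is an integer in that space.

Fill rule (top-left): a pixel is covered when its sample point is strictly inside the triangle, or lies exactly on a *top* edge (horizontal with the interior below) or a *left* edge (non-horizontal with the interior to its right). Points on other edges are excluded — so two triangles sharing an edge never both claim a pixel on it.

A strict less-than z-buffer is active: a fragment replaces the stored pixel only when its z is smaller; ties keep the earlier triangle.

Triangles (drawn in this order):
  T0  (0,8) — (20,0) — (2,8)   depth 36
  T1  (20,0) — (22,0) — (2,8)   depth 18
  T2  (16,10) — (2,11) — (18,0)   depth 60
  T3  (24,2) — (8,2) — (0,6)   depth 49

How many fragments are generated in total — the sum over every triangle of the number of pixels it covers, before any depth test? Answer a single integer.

T0:
  2·area = 16
  edge (0, 8)→(20, 0): d=(20,-8) top-left  bias=+0
  edge (20, 0)→(2, 8): d=(-18,8) right/bottom  bias=-1
  edge (2, 8)→(0, 8): d=(-2,0) right/bottom  bias=-1
    (6,1)@(13, 3): e=[4,2,10] → █
    (7,1)@(15, 3): e=[20,-14,10] → ·
    (6,2)@(13, 5): e=[44,-34,6] → ·
    (1,3)@(3, 7): e=[4,10,2] → █
    (2,3)@(5, 7): e=[20,-6,2] → ·
    (1,4)@(3, 9): e=[44,-26,-2] → ·
  covered (2 px):
    · · · · · · · · · · · ·
    · · · · · · █ · · · · ·
    · · · · · · · · · · · ·
    · █ · · · · · · · · · ·
    · · · · · · · · · · · ·
    · · · · · · · · · · · ·
    · · · · · · · · · · · ·
T1:
  2·area = 16
  edge (20, 0)→(22, 0): d=(2,0) top-left  bias=+0
  edge (22, 0)→(2, 8): d=(-20,8) right/bottom  bias=-1
  edge (2, 8)→(20, 0): d=(18,-8) top-left  bias=+0
    (9,0)@(19, 1): e=[2,4,10] → █
    (10,0)@(21, 1): e=[2,-12,26] → ·
    (9,1)@(19, 3): e=[6,-36,46] → ·
    (4,2)@(9, 5): e=[10,4,2] → █
    (5,2)@(11, 5): e=[10,-12,18] → ·
    (4,3)@(9, 7): e=[14,-36,38] → ·
  covered (2 px):
    · · · · · · · · · █ · ·
    · · · · · · · · · · · ·
    · · · · █ · · · · · · ·
    · · · · · · · · · · · ·
    · · · · · · · · · · · ·
    · · · · · · · · · · · ·
    · · · · · · · · · · · ·
T2:
  2·area = 138
  edge (16, 10)→(2, 11): d=(-14,1) right/bottom  bias=-1
  edge (2, 11)→(18, 0): d=(16,-11) top-left  bias=+0
  edge (18, 0)→(16, 10): d=(-2,10) right/bottom  bias=-1
    (8,0)@(17, 1): e=[125,5,8] → █
    (9,0)@(19, 1): e=[123,27,-12] → ·
    (7,1)@(15, 3): e=[99,15,24] → █
    (9,1)@(19, 3): e=[95,59,-16] → ·
    (5,2)@(11, 5): e=[75,3,60] → █
    (6,2)@(13, 5): e=[73,25,40] → █
    (8,2)@(17, 5): e=[69,69,0] → ·  [on edge]
    (4,3)@(9, 7): e=[49,13,76] → █
    (8,3)@(17, 7): e=[41,101,-4] → ·
    (2,4)@(5, 9): e=[25,1,112] → █
    (3,4)@(7, 9): e=[23,23,92] → █
    (8,4)@(17, 9): e=[13,133,-8] → ·
  covered (16 px):
    · · · · · · · · █ · · ·
    · · · · · · · █ █ · · ·
    · · · · · █ █ █ · · · ·
    · · · · █ █ █ █ · · · ·
    · · █ █ █ █ █ █ · · · ·
    · · · · · · · · · · · ·
    · · · · · · · · · · · ·
T3:
  2·area = 64  (B↔C swapped to make it positive)
  edge (24, 2)→(0, 6): d=(-24,4) right/bottom  bias=-1
  edge (0, 6)→(8, 2): d=(8,-4) top-left  bias=+0
  edge (8, 2)→(24, 2): d=(16,0) top-left  bias=+0
    (3,1)@(7, 3): e=[44,4,16] → █
    (4,1)@(9, 3): e=[36,12,16] → █
    (5,1)@(11, 3): e=[28,20,16] → █
    (6,1)@(13, 3): e=[20,28,16] → █
    (7,1)@(15, 3): e=[12,36,16] → █
    (8,1)@(17, 3): e=[4,44,16] → █
    (9,1)@(19, 3): e=[-4,52,16] → ·
    (1,2)@(3, 5): e=[12,4,48] → █
    (2,2)@(5, 5): e=[4,12,48] → █
    (3,2)@(7, 5): e=[-4,20,48] → ·
    (4,2)@(9, 5): e=[-12,28,48] → ·
    (5,2)@(11, 5): e=[-20,36,48] → ·
  covered (8 px):
    · · · · · · · · · · · ·
    · · · █ █ █ █ █ █ · · ·
    · █ █ · · · · · · · · ·
    · · · · · · · · · · · ·
    · · · · · · · · · · · ·
    · · · · · · · · · · · ·
    · · · · · · · · · · · ·

Final: 28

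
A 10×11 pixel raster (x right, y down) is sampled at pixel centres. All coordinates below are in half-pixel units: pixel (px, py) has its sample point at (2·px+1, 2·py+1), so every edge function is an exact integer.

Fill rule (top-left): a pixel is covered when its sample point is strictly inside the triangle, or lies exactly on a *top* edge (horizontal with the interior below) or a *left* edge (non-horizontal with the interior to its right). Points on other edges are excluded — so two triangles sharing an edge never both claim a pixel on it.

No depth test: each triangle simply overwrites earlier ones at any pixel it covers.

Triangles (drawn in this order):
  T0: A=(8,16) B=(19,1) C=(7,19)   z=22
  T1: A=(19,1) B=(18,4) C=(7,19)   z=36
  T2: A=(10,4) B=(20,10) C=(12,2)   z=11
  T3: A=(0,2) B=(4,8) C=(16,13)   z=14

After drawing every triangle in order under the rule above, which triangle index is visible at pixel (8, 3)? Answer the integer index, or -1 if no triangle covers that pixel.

T0:
  2·area = 18
  edge (8, 16)→(19, 1): d=(11,-15) top-left  bias=+0
  edge (19, 1)→(7, 19): d=(-12,18) right/bottom  bias=-1
  edge (7, 19)→(8, 16): d=(1,-3) top-left  bias=+0
    (6,0)@(13, 1): e=[-90,108,0] → .  [on edge]
    (9,0)@(19, 1): e=[0,0,18] → .  [on edge]
    (5,3)@(11, 7): e=[-54,72,0] → .  [on edge]
    (7,3)@(15, 7): e=[6,0,12] → .  [on edge]
    (4,6)@(9, 13): e=[-18,36,0] → .  [on edge]
    (5,6)@(11, 13): e=[12,0,6] → .  [on edge]
    (4,7)@(9, 15): e=[4,12,2] → X
    (5,7)@(11, 15): e=[34,-24,8] → .
    (4,8)@(9, 17): e=[26,-12,4] → .
    (3,9)@(7, 19): e=[18,0,0] → .  [on edge]
  covered (1 px):
    . . . . . . . . . .
    . . . . . . . . . .
    . . . . . . . . . .
    . . . . . . . . . .
    . . . . . . . . . .
    . . . . . . . . . .
    . . . . . . . . . .
    . . . . X . . . . .
    . . . . . . . . . .
    . . . . . . . . . .
    . . . . . . . . . .
T1:
  2·area = 18
  edge (19, 1)→(18, 4): d=(-1,3) right/bottom  bias=-1
  edge (18, 4)→(7, 19): d=(-11,15) right/bottom  bias=-1
  edge (7, 19)→(19, 1): d=(12,-18) top-left  bias=+0
    (9,0)@(19, 1): e=[0,18,0] → .  [on edge]
    (8,2)@(17, 5): e=[2,4,12] → X
    (9,2)@(19, 5): e=[-4,-26,48] → .
    (7,3)@(15, 7): e=[6,12,0] → X  [on edge]
    (8,3)@(17, 7): e=[0,-18,36] → .  [on edge]
    (7,4)@(15, 9): e=[4,-10,24] → .
    (5,6)@(11, 13): e=[12,6,0] → X  [on edge]
    (6,6)@(13, 13): e=[6,-24,36] → .
    (7,6)@(15, 13): e=[0,-54,72] → .  [on edge]
    (5,7)@(11, 15): e=[10,-16,24] → .
    (3,9)@(7, 19): e=[18,0,0] → .  [on edge]
    (6,9)@(13, 19): e=[0,-90,108] → .  [on edge]
  covered (3 px):
    . . . . . . . . . .
    . . . . . . . . . .
    . . . . . . . . X .
    . . . . . . . X . .
    . . . . . . . . . .
    . . . . . . . . . .
    . . . . . X . . . .
    . . . . . . . . . .
    . . . . . . . . . .
    . . . . . . . . . .
    . . . . . . . . . .
T2:
  2·area = 32  (B↔C swapped to make it positive)
  edge (10, 4)→(12, 2): d=(2,-2) top-left  bias=+0
  edge (12, 2)→(20, 10): d=(8,8) right/bottom  bias=-1
  edge (20, 10)→(10, 4): d=(-10,-6) top-left  bias=+0
    (2,0)@(5, 1): e=[-16,48,0] → .  [on edge]
    (5,0)@(11, 1): e=[-4,0,36] → .  [on edge]
    (6,0)@(13, 1): e=[0,-16,48] → .  [on edge]
    (5,1)@(11, 3): e=[0,16,16] → X  [on edge]
    (6,1)@(13, 3): e=[4,0,28] → .  [on edge]
    (4,2)@(9, 5): e=[0,48,-16] → .  [on edge]
    (5,2)@(11, 5): e=[4,32,-4] → .
    (6,2)@(13, 5): e=[8,16,8] → X
    (7,2)@(15, 5): e=[12,0,20] → .  [on edge]
    (3,3)@(7, 7): e=[0,80,-48] → .  [on edge]
    (6,3)@(13, 7): e=[12,32,-12] → .
    (7,3)@(15, 7): e=[16,16,0] → X  [on edge]
    (8,3)@(17, 7): e=[20,0,12] → .  [on edge]
    (2,4)@(5, 9): e=[0,112,-80] → .  [on edge]
    (9,4)@(19, 9): e=[28,0,4] → .  [on edge]
    (1,5)@(3, 11): e=[0,144,-112] → .  [on edge]
    (0,6)@(1, 13): e=[0,176,-144] → .  [on edge]
  covered (3 px):
    . . . . . . . . . .
    . . . . . X . . . .
    . . . . . . X . . .
    . . . . . . . X . .
    . . . . . . . . . .
    . . . . . . . . . .
    . . . . . . . . . .
    . . . . . . . . . .
    . . . . . . . . . .
    . . . . . . . . . .
    . . . . . . . . . .
T3:
  2·area = 52  (B↔C swapped to make it positive)
  edge (0, 2)→(16, 13): d=(16,11) right/bottom  bias=-1
  edge (16, 13)→(4, 8): d=(-12,-5) top-left  bias=+0
  edge (4, 8)→(0, 2): d=(-4,-6) top-left  bias=+0
    (0,1)@(1, 3): e=[5,45,2] → X
    (1,1)@(3, 3): e=[-17,55,14] → .
    (0,2)@(1, 5): e=[37,21,-6] → .
    (1,2)@(3, 5): e=[15,31,6] → X
    (2,2)@(5, 5): e=[-7,41,18] → .
    (1,3)@(3, 7): e=[47,7,-2] → .
    (2,3)@(5, 7): e=[25,17,10] → X
    (3,3)@(7, 7): e=[3,27,22] → X
    (4,3)@(9, 7): e=[-19,37,34] → .
    (2,4)@(5, 9): e=[57,-7,2] → .
    (3,4)@(7, 9): e=[35,3,14] → X
    (4,4)@(9, 9): e=[13,13,26] → X
  covered (7 px):
    . . . . . . . . . .
    X . . . . . . . . .
    . X . . . . . . . .
    . . X X . . . . . .
    . . . X X . . . . .
    . . . . . . X . . .
    . . . . . . . . . .
    . . . . . . . . . .
    . . . . . . . . . .
    . . . . . . . . . .
    . . . . . . . . . .

Z-buffer (winner per pixel, '.' = empty):
  . . . . . . . . . .
  3 . . . . 2 . . . .
  . 3 . . . . 2 . 1 .
  . . 3 3 . . . 2 . .
  . . . 3 3 . . . . .
  . . . . . . 3 . . .
  . . . . . 1 . . . .
  . . . . 0 . . . . .
  . . . . . . . . . .
  . . . . . . . . . .
  . . . . . . . . . .

Result: -1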